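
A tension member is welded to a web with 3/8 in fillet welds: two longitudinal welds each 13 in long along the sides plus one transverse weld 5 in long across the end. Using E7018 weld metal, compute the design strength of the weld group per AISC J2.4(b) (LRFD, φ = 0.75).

φR_n ≈ 259 kips

E70XX → F_EXX = 70 ksi.
t_e = 0.707 × 0.375 = 0.2651 in.
R_nwl = 0.6 × 70 × 0.2651 × 26 = 289.5 kips (longitudinal, 2 welds).
R_nwt = 0.6 × 70 × 0.2651 × 5 = 55.68 kips (transverse, base value).
(i) R_nwl + R_nwt = 345.2 kips; (ii) 0.85 R_nwl + 1.5 R_nwt = 329.6 kips.
R_n = max = 345.2 kips [governs: (i)]; φR_n = 258.9 kips.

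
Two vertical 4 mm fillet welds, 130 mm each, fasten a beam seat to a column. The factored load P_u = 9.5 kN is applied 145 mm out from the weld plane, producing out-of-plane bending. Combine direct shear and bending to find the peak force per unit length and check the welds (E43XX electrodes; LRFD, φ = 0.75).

E43XX → F_EXX = 430 MPa.
L_w = 2 × 130 = 260 mm; section modulus (unit throat) S = 2 × L²/6 = 5633 mm².
Direct shear f_v = P/L_w = 9.5×10³/260 = 36.54 N/mm.
Moment M = P × e = 9.5×10³ × 145 = 1377500 N·mm; bending f_b = M/S = 244.5 N/mm.
f_max = √(f_v² + f_b²) = √(36.54² + 244.5²) = 247.2 N/mm.
φr_n = 0.75 × 0.6 × 430 × (0.707 × 4) = 547.2 N/mm → adequate.

f_max ≈ 247 N/mm; adequate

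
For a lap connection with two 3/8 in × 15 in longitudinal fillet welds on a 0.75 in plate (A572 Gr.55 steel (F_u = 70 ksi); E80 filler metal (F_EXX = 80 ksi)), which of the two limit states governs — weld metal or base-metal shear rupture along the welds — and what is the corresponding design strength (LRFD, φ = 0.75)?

t_e = 0.707 × 0.375 = 0.2651 in; L = 30 in.
Weld metal: φR_n = 0.75 × 0.6 × 80 × 0.2651 × 30 = 286.3 kips.
Base metal (shear rupture): φR_n = 0.75 × 0.6 × 70 × 0.75 × 30 = 708.8 kips.
Governing: weld metal.

φR_n ≈ 286 kips (weld metal governs)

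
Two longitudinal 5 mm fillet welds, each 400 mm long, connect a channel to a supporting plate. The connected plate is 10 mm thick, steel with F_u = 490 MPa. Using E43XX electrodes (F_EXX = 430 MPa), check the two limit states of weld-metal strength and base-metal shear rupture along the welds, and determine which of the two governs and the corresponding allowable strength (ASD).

R_n/Ω ≈ 365 kN (weld metal governs)

t_e = 0.707 × 5 = 3.535 mm; L = 800 mm.
Weld metal: R_n/Ω = (1/2.0) × 0.6 × 430 × 3.535 × 800 × 10⁻³ = 364.8 kN.
Base metal (shear rupture): R_n/Ω = (1/2.0) × 0.6 × 490 × 10 × 800 × 10⁻³ = 1176 kN.
Governing: weld metal.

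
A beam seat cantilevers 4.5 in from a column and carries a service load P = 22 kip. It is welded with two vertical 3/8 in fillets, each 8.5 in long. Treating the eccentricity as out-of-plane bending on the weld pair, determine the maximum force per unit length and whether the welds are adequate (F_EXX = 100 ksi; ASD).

f_max ≈ 4.31 kip/in; adequate

L_w = 2 × 8.5 = 17 in; section modulus (unit throat) S = 2 × L²/6 = 24.08 in².
Direct shear f_v = P/L_w = 22/17 = 1.294 kip/in.
Moment M = P × e = 22 × 4.5 = 99 kip·in; bending f_b = M/S = 4.111 kip/in.
f_max = √(f_v² + f_b²) = √(1.294² + 4.111²) = 4.31 kip/in.
r_n/Ω = (1/2.0) × 0.6 × 100 × (0.707 × 0.375) = 7.954 kip/in → adequate.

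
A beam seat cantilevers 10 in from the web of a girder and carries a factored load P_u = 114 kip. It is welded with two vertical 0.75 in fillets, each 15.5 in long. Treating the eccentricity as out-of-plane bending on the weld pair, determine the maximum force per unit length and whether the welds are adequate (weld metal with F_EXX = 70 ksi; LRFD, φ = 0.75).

L_w = 2 × 15.5 = 31 in; section modulus (unit throat) S = 2 × L²/6 = 80.08 in².
Direct shear f_v = P/L_w = 114/31 = 3.677 kip/in.
Moment M = P × e = 114 × 10 = 1140 kip·in; bending f_b = M/S = 14.24 kip/in.
f_max = √(f_v² + f_b²) = √(3.677² + 14.24²) = 14.7 kip/in.
φr_n = 0.75 × 0.6 × 70 × (0.707 × 0.75) = 16.7 kip/in → adequate.

f_max ≈ 14.7 kip/in; adequate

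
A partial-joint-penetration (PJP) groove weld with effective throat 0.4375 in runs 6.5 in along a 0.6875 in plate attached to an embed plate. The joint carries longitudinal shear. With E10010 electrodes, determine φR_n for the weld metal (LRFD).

E100XX → F_EXX = 100 ksi.
Effective throat (given) t_e = 0.4375 in.
A_we = 0.4375 × 6.5 = 2.844 in².
F_nw = 0.6 F_EXX = 60 ksi.
φR_n = 0.75 × 60 × 2.844 = 128 kips.

φR_n ≈ 128 kips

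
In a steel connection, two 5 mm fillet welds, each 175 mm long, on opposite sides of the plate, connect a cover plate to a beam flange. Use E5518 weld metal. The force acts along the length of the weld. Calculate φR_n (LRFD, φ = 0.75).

E55XX → F_EXX = 550 MPa.
Effective throat t_e = 0.707 × 5 = 3.535 mm.
Total length L = 350 mm; A_we = 3.535 × 350 = 1237 mm².
F_nw = 0.6 F_EXX = 0.6 × 550 = 330 MPa.
φR_n = 0.75 × 330 × 1237 × 10⁻³ = 306.2 kN.

φR_n ≈ 306 kN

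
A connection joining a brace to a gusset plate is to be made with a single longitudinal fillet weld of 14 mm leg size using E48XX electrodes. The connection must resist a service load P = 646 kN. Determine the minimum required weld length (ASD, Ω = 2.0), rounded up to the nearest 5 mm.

L = 455 mm

E48XX → F_EXX = 480 MPa.
Throat t_e = 0.707 × 14 = 9.898 mm.
r_n/Ω = (0.6 × 480 × 9.898) / 2.0 = 1425 N/mm = 1.425 kN/mm.
L_req = P / (r_n/Ω) = 646 / 1.425 = 453.2 mm total.
Round up → use L = 455 mm.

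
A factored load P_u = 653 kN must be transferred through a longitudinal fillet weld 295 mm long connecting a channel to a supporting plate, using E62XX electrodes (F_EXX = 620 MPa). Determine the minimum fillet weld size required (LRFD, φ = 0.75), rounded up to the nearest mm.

w = 12 mm

Total weld length L = 295 mm.
Required throat t_e = P_u / (φ × 0.6 F_EXX × L) = 653 / (0.75 × 0.6 × 620 × 295 × 10⁻³) = 7.934 mm.
Required leg w = t_e / 0.707 = 11.22 mm → use 12 mm.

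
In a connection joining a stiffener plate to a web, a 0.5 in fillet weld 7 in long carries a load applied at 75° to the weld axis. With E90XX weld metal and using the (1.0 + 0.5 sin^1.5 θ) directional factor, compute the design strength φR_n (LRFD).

φR_n ≈ 148 kips

E90XX → F_EXX = 90 ksi.
t_e = 0.707 × 0.5 = 0.3535 in; A_we = 0.3535 × 7 = 2.474 in².
Directional factor: 1.0 + 0.5 sin^1.5(75°) = 1.475.
F_nw = 0.6 × 90 × 1.475 = 79.63 ksi.
φR_n = 0.75 × 79.63 × 2.474 = 147.8 kips.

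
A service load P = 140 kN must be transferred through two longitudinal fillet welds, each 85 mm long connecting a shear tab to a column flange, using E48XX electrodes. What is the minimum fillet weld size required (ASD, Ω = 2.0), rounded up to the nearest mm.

E48XX → F_EXX = 480 MPa.
Total weld length L = 170 mm.
Required throat t_e = P × Ω / (0.6 F_EXX × L) = 140 × 2.0 / (0.6 × 480 × 170 × 10⁻³) = 5.719 mm.
Required leg w = t_e / 0.707 = 8.089 mm → use 9 mm.

w = 9 mm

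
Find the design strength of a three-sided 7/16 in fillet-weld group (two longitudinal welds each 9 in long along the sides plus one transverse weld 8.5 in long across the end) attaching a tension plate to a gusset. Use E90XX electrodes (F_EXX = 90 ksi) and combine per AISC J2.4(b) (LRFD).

φR_n ≈ 351 kips

t_e = 0.707 × 0.4375 = 0.3093 in.
R_nwl = 0.6 × 90 × 0.3093 × 18 = 300.7 kips (longitudinal, 2 welds).
R_nwt = 0.6 × 90 × 0.3093 × 8.5 = 142 kips (transverse, base value).
(i) R_nwl + R_nwt = 442.6 kips; (ii) 0.85 R_nwl + 1.5 R_nwt = 468.5 kips.
R_n = max = 468.5 kips [governs: (ii)]; φR_n = 351.4 kips.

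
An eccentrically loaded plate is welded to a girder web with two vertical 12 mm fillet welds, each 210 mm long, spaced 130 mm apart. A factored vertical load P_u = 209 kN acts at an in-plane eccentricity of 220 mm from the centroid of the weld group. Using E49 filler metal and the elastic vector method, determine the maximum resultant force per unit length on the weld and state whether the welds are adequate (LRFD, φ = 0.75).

f_max ≈ 2020 N/mm; NOT adequate

E49XX → F_EXX = 490 MPa.
Total weld length L_w = 420 mm. Treat welds as unit-width lines.
Polar moment about centroid: J = 2[d³/12 + d(b/2)²] = 2[210³/12 + 210×65²] = 3318000 mm³.
Direct shear f_v = P/L_w = 209×10³ / 420 = 497.6 N/mm (vertical).
Torsion M = P·e = 209×10³ × 220 = 45980000 N·mm.
Critical point at (x, y) = (65, 105) from centroid. f_tx = M·y/J = 1455 N/mm; f_ty = M·x/J = 900.8 N/mm.
Resultant f_max = √[f_tx² + (f_v + f_ty)²] = √[1455² + (497.6 + 900.8)²] = 2018 N/mm.
Capacity per unit length: φr_n = 0.75 × 0.6 × 490 × (0.707 × 12) = 1871 N/mm.
2018 > 1871 → NOT adequate.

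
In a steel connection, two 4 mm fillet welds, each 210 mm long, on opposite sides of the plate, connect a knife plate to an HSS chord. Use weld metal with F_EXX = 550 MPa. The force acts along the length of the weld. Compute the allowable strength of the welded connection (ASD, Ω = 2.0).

Effective throat t_e = 0.707 × 4 = 2.828 mm.
Total length L = 420 mm; A_we = 2.828 × 420 = 1188 mm².
F_nw = 0.6 F_EXX = 0.6 × 550 = 330 MPa.
R_n = 330 × 1188 × 10⁻³ = 392 kN; R_n/Ω = 392/2.0 = 196 kN.

R_n/Ω ≈ 196 kN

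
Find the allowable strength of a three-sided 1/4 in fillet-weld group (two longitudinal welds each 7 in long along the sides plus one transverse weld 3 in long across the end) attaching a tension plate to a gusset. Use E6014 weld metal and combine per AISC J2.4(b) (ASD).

E60XX → F_EXX = 60 ksi.
t_e = 0.707 × 0.25 = 0.1767 in.
R_nwl = 0.6 × 60 × 0.1767 × 14 = 89.08 kips (longitudinal, 2 welds).
R_nwt = 0.6 × 60 × 0.1767 × 3 = 19.09 kips (transverse, base value).
(i) R_nwl + R_nwt = 108.2 kips; (ii) 0.85 R_nwl + 1.5 R_nwt = 104.4 kips.
R_n = max = 108.2 kips [governs: (i)]; R_n/Ω = 54.09 kips.

R_n/Ω ≈ 54.1 kips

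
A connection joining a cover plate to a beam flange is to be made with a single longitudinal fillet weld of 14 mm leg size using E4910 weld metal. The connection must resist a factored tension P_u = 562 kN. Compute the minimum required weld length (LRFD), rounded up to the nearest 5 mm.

E49XX → F_EXX = 490 MPa.
Throat t_e = 0.707 × 14 = 9.898 mm.
φr_n = 0.75 × 0.6 × 490 × 9.898 × 10⁻³ = 2.183 kN/mm.
L_req = P_u / φr_n = 562 / 2.183 = 257.5 mm total.
Round up → use L = 260 mm.

L = 260 mm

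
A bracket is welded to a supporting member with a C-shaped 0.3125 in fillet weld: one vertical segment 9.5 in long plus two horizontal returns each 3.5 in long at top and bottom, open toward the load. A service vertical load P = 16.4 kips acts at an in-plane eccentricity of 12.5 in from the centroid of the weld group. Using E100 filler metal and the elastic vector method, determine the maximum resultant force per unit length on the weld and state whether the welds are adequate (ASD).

E100XX → F_EXX = 100 ksi.
Total weld length L_w = 16.5 in. Treat welds as unit-width lines.
Centroid: x̄ = 2×3.5×1.75 / 16.5 = 0.7424 in from the vertical weld.
Polar moment about centroid: J = I_x + I_y = [9.5³/12 + 2×3.5×4.75²] + [9.5×0.7424² + 2(3.5³/12 + 3.5×1.008²)] = 248.9 in³.
Direct shear f_v = P/L_w = 16.4 / 16.5 = 0.9939 kip/in (vertical).
Torsion M = P·e = 16.4 × 12.5 = 205 kip·in.
Critical point at (x, y) = (2.758, 4.75) from centroid. f_tx = M·y/J = 3.913 kip/in; f_ty = M·x/J = 2.271 kip/in.
Resultant f_max = √[f_tx² + (f_v + f_ty)²] = √[3.913² + (0.9939 + 2.271)²] = 5.096 kip/in.
Capacity per unit length: r_n/Ω = (1/2.0) × 0.6 × 100 × (0.707 × 0.3125) = 6.628 kip/in.
5.096 ≤ 6.628 → adequate.

f_max ≈ 5.1 kip/in; adequate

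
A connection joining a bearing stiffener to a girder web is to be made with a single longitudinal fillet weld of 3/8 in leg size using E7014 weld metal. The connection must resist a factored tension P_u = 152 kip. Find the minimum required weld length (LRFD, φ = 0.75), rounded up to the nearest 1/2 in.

E70XX → F_EXX = 70 ksi.
Throat t_e = 0.707 × 0.375 = 0.2651 in.
φr_n = 0.75 × 0.6 × 70 × 0.2651 = 8.351 kip/in.
L_req = P_u / φr_n = 152 / 8.351 = 18.2 in total.
Round up → use L = 18.5 in.

L = 18.5 in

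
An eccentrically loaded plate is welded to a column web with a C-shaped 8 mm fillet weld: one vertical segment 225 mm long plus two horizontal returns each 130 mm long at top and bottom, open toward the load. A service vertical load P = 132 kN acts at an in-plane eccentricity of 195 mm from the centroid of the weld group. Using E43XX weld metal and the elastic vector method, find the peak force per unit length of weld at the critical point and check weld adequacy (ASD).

E43XX → F_EXX = 430 MPa.
Total weld length L_w = 485 mm. Treat welds as unit-width lines.
Centroid: x̄ = 2×130×65 / 485 = 34.85 mm from the vertical weld.
Polar moment about centroid: J = I_x + I_y = [225³/12 + 2×130×112.5²] + [225×34.85² + 2(130³/12 + 130×30.15²)] = 5116000 mm³.
Direct shear f_v = P/L_w = 132×10³ / 485 = 272.2 N/mm (vertical).
Torsion M = P·e = 132×10³ × 195 = 25740000 N·mm.
Critical point at (x, y) = (95.15, 112.5) from centroid. f_tx = M·y/J = 566.1 N/mm; f_ty = M·x/J = 478.8 N/mm.
Resultant f_max = √[f_tx² + (f_v + f_ty)²] = √[566.1² + (272.2 + 478.8)²] = 940.4 N/mm.
Capacity per unit length: r_n/Ω = (1/2.0) × 0.6 × 430 × (0.707 × 8) = 729.6 N/mm.
940.4 > 729.6 → NOT adequate.

f_max ≈ 940 N/mm; NOT adequate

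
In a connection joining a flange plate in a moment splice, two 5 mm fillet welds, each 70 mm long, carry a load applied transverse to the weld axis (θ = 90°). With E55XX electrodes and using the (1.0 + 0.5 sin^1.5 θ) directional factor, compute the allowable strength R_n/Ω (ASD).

R_n/Ω ≈ 122 kN

E55XX → F_EXX = 550 MPa.
t_e = 0.707 × 5 = 3.535 mm; A_we = 3.535 × 140 = 494.9 mm².
Directional factor: 1.0 + 0.5 sin^1.5(90°) = 1.5.
F_nw = 0.6 × 550 × 1.5 = 495 MPa.
R_n/Ω = (495 × 494.9) / 2.0 × 10⁻³ = 122.5 kN.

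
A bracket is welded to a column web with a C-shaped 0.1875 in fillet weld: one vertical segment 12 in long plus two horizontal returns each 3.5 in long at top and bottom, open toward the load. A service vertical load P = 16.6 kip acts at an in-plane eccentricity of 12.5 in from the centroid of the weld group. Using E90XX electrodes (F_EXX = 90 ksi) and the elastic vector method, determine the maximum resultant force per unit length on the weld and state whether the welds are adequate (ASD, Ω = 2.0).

Total weld length L_w = 19 in. Treat welds as unit-width lines.
Centroid: x̄ = 2×3.5×1.75 / 19 = 0.6447 in from the vertical weld.
Polar moment about centroid: J = I_x + I_y = [12³/12 + 2×3.5×6²] + [12×0.6447² + 2(3.5³/12 + 3.5×1.105²)] = 416.7 in³.
Direct shear f_v = P/L_w = 16.6 / 19 = 0.8737 kip/in (vertical).
Torsion M = P·e = 16.6 × 12.5 = 207.5 kip·in.
Critical point at (x, y) = (2.855, 6) from centroid. f_tx = M·y/J = 2.988 kip/in; f_ty = M·x/J = 1.422 kip/in.
Resultant f_max = √[f_tx² + (f_v + f_ty)²] = √[2.988² + (0.8737 + 1.422)²] = 3.768 kip/in.
Capacity per unit length: r_n/Ω = (1/2.0) × 0.6 × 90 × (0.707 × 0.1875) = 3.579 kip/in.
3.768 > 3.579 → NOT adequate.

f_max ≈ 3.77 kip/in; NOT adequate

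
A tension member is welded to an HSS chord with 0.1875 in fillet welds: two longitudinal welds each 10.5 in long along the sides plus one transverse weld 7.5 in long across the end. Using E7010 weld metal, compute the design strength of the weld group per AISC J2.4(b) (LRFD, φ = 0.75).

φR_n ≈ 122 kip

E70XX → F_EXX = 70 ksi.
t_e = 0.707 × 0.1875 = 0.1326 in.
R_nwl = 0.6 × 70 × 0.1326 × 21 = 116.9 kip (longitudinal, 2 welds).
R_nwt = 0.6 × 70 × 0.1326 × 7.5 = 41.76 kip (transverse, base value).
(i) R_nwl + R_nwt = 158.7 kip; (ii) 0.85 R_nwl + 1.5 R_nwt = 162 kip.
R_n = max = 162 kip [governs: (ii)]; φR_n = 121.5 kip.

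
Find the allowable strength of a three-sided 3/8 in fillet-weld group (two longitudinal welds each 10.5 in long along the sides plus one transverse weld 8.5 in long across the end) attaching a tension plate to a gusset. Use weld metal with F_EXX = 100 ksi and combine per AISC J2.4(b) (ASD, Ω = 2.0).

R_n/Ω ≈ 243 kip

t_e = 0.707 × 0.375 = 0.2651 in.
R_nwl = 0.6 × 100 × 0.2651 × 21 = 334.1 kip (longitudinal, 2 welds).
R_nwt = 0.6 × 100 × 0.2651 × 8.5 = 135.2 kip (transverse, base value).
(i) R_nwl + R_nwt = 469.3 kip; (ii) 0.85 R_nwl + 1.5 R_nwt = 486.8 kip.
R_n = max = 486.8 kip [governs: (ii)]; R_n/Ω = 243.4 kip.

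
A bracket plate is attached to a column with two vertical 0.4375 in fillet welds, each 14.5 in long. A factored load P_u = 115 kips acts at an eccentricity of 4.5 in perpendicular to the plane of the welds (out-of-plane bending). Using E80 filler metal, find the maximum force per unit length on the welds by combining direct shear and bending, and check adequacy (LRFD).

f_max ≈ 8.38 kip/in; adequate

E80XX → F_EXX = 80 ksi.
L_w = 2 × 14.5 = 29 in; section modulus (unit throat) S = 2 × L²/6 = 70.08 in².
Direct shear f_v = P/L_w = 115/29 = 3.966 kip/in.
Moment M = P × e = 115 × 4.5 = 517.5 kip·in; bending f_b = M/S = 7.384 kip/in.
f_max = √(f_v² + f_b²) = √(3.966² + 7.384²) = 8.382 kip/in.
φr_n = 0.75 × 0.6 × 80 × (0.707 × 0.4375) = 11.14 kip/in → adequate.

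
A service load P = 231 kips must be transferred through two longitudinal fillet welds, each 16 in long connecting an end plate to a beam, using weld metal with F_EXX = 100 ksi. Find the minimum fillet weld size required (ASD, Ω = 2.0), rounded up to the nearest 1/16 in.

w = 3/8 in

Total weld length L = 32 in.
Required throat t_e = P × Ω / (0.6 F_EXX × L) = 231 × 2.0 / (0.6 × 100 × 32) = 0.2406 in.
Required leg w = t_e / 0.707 = 0.3403 in → use 3/8 in.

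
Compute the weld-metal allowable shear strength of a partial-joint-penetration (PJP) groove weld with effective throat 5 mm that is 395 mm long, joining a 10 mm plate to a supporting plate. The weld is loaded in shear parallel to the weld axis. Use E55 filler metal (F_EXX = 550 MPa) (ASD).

Effective throat (given) t_e = 5 mm.
A_we = 5 × 395 = 1975 mm².
F_nw = 0.6 F_EXX = 330 MPa.
R_n/Ω = (330 × 1975) / 2.0 × 10⁻³ = 325.9 kN.

R_n/Ω ≈ 326 kN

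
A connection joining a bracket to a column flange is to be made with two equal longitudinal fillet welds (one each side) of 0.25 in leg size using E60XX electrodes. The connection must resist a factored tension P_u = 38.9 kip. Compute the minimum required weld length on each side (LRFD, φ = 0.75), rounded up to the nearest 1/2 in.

L = 4.5 in on each side

E60XX → F_EXX = 60 ksi.
Throat t_e = 0.707 × 0.25 = 0.1767 in.
φr_n = 0.75 × 0.6 × 60 × 0.1767 = 4.772 kip/in.
L_req = P_u / φr_n = 38.9 / 4.772 = 8.151 in total.
Per side: 8.151 / 2 = 4.076 in.
Round up → use L = 4.5 in on each side.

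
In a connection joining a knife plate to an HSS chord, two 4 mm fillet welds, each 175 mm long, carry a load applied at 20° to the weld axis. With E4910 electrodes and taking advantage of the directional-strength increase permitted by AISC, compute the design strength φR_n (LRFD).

E49XX → F_EXX = 490 MPa.
t_e = 0.707 × 4 = 2.828 mm; A_we = 2.828 × 350 = 989.8 mm².
Directional factor: 1.0 + 0.5 sin^1.5(20°) = 1.1.
F_nw = 0.6 × 490 × 1.1 = 323.4 MPa.
φR_n = 0.75 × 323.4 × 989.8 × 10⁻³ = 240.1 kN.

φR_n ≈ 240 kN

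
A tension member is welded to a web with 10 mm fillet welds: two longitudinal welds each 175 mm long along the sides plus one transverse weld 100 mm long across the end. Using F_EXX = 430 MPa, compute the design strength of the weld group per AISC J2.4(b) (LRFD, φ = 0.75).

t_e = 0.707 × 10 = 7.07 mm.
R_nwl = 0.6 × 430 × 7.07 × 350 × 10⁻³ = 638.4 kN (longitudinal, 2 welds).
R_nwt = 0.6 × 430 × 7.07 × 100 × 10⁻³ = 182.4 kN (transverse, base value).
(i) R_nwl + R_nwt = 820.8 kN; (ii) 0.85 R_nwl + 1.5 R_nwt = 816.3 kN.
R_n = max = 820.8 kN [governs: (i)]; φR_n = 615.6 kN.

φR_n ≈ 616 kN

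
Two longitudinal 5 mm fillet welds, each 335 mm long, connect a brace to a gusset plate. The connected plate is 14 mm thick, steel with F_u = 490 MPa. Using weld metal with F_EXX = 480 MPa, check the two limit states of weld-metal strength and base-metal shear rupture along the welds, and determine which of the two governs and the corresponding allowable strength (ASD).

t_e = 0.707 × 5 = 3.535 mm; L = 670 mm.
Weld metal: R_n/Ω = (1/2.0) × 0.6 × 480 × 3.535 × 670 × 10⁻³ = 341.1 kN.
Base metal (shear rupture): R_n/Ω = (1/2.0) × 0.6 × 490 × 14 × 670 × 10⁻³ = 1379 kN.
Governing: weld metal.

R_n/Ω ≈ 341 kN (weld metal governs)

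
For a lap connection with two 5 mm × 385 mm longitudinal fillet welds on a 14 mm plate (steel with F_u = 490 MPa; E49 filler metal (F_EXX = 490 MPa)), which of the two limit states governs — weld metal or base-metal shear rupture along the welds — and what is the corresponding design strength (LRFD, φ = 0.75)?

φR_n ≈ 600 kN (weld metal governs)

t_e = 0.707 × 5 = 3.535 mm; L = 770 mm.
Weld metal: φR_n = 0.75 × 0.6 × 490 × 3.535 × 770 × 10⁻³ = 600.2 kN.
Base metal (shear rupture): φR_n = 0.75 × 0.6 × 490 × 14 × 770 × 10⁻³ = 2377 kN.
Governing: weld metal.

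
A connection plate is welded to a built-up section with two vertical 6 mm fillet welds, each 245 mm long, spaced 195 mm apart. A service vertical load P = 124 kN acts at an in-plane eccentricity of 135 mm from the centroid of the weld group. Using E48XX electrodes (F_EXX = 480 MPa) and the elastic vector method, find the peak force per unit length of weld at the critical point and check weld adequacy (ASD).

Total weld length L_w = 490 mm. Treat welds as unit-width lines.
Polar moment about centroid: J = 2[d³/12 + d(b/2)²] = 2[245³/12 + 245×97.5²] = 7109000 mm³.
Direct shear f_v = P/L_w = 124×10³ / 490 = 253.1 N/mm (vertical).
Torsion M = P·e = 124×10³ × 135 = 16740000 N·mm.
Critical point at (x, y) = (97.5, 122.5) from centroid. f_tx = M·y/J = 288.5 N/mm; f_ty = M·x/J = 229.6 N/mm.
Resultant f_max = √[f_tx² + (f_v + f_ty)²] = √[288.5² + (253.1 + 229.6)²] = 562.3 N/mm.
Capacity per unit length: r_n/Ω = (1/2.0) × 0.6 × 480 × (0.707 × 6) = 610.8 N/mm.
562.3 ≤ 610.8 → adequate.

f_max ≈ 562 N/mm; adequate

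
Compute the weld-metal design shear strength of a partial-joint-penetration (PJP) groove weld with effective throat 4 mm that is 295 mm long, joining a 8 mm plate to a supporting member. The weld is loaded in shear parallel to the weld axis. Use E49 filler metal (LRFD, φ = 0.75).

E49XX → F_EXX = 490 MPa.
Effective throat (given) t_e = 4 mm.
A_we = 4 × 295 = 1180 mm².
F_nw = 0.6 F_EXX = 294 MPa.
φR_n = 0.75 × 294 × 1180 × 10⁻³ = 260.2 kN.

φR_n ≈ 260 kN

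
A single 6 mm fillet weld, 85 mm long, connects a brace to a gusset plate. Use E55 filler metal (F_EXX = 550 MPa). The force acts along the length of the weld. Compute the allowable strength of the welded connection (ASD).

R_n/Ω ≈ 59.5 kN

Effective throat t_e = 0.707 × 6 = 4.242 mm.
Total length L = 85 mm; A_we = 4.242 × 85 = 360.6 mm².
F_nw = 0.6 F_EXX = 0.6 × 550 = 330 MPa.
R_n = 330 × 360.6 × 10⁻³ = 119 kN; R_n/Ω = 119/2.0 = 59.49 kN.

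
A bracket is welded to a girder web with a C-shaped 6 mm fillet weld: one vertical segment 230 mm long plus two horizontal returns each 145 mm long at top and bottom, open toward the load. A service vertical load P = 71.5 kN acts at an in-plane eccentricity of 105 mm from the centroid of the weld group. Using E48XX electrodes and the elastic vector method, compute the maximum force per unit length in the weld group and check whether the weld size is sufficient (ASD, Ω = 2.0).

E48XX → F_EXX = 480 MPa.
Total weld length L_w = 520 mm. Treat welds as unit-width lines.
Centroid: x̄ = 2×145×72.5 / 520 = 40.43 mm from the vertical weld.
Polar moment about centroid: J = I_x + I_y = [230³/12 + 2×145×115²] + [230×40.43² + 2(145³/12 + 145×32.07²)] = 6031000 mm³.
Direct shear f_v = P/L_w = 71.5×10³ / 520 = 137.5 N/mm (vertical).
Torsion M = P·e = 71.5×10³ × 105 = 7507500 N·mm.
Critical point at (x, y) = (104.6, 115) from centroid. f_tx = M·y/J = 143.1 N/mm; f_ty = M·x/J = 130.2 N/mm.
Resultant f_max = √[f_tx² + (f_v + f_ty)²] = √[143.1² + (137.5 + 130.2)²] = 303.5 N/mm.
Capacity per unit length: r_n/Ω = (1/2.0) × 0.6 × 480 × (0.707 × 6) = 610.8 N/mm.
303.5 ≤ 610.8 → adequate.

f_max ≈ 304 N/mm; adequate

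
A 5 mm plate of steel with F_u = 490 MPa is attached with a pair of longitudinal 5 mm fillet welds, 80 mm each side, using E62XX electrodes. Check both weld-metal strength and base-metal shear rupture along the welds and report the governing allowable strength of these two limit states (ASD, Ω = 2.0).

R_n/Ω ≈ 105 kN (weld metal governs)

E62XX → F_EXX = 620 MPa.
t_e = 0.707 × 5 = 3.535 mm; L = 160 mm.
Weld metal: R_n/Ω = (1/2.0) × 0.6 × 620 × 3.535 × 160 × 10⁻³ = 105.2 kN.
Base metal (shear rupture): R_n/Ω = (1/2.0) × 0.6 × 490 × 5 × 160 × 10⁻³ = 117.6 kN.
Governing: weld metal.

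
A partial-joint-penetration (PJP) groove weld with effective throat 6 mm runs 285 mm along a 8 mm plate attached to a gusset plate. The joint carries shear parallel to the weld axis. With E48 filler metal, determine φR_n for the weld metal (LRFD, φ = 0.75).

φR_n ≈ 369 kN

E48XX → F_EXX = 480 MPa.
Effective throat (given) t_e = 6 mm.
A_we = 6 × 285 = 1710 mm².
F_nw = 0.6 F_EXX = 288 MPa.
φR_n = 0.75 × 288 × 1710 × 10⁻³ = 369.4 kN.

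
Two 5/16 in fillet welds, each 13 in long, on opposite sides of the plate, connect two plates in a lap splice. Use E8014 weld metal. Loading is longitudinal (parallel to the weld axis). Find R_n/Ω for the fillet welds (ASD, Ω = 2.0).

R_n/Ω ≈ 138 kip

E80XX → F_EXX = 80 ksi.
Effective throat t_e = 0.707 × 0.3125 = 0.2209 in.
Total length L = 26 in; A_we = 0.2209 × 26 = 5.744 in².
F_nw = 0.6 F_EXX = 0.6 × 80 = 48 ksi.
R_n = 48 × 5.744 = 275.7 kip; R_n/Ω = 275.7/2.0 = 137.9 kip.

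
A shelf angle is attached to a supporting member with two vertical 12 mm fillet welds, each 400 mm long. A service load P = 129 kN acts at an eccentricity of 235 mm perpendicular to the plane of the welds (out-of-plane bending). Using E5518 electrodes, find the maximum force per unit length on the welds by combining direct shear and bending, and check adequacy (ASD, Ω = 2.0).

f_max ≈ 591 N/mm; adequate

E55XX → F_EXX = 550 MPa.
L_w = 2 × 400 = 800 mm; section modulus (unit throat) S = 2 × L²/6 = 53330 mm².
Direct shear f_v = P/L_w = 129×10³/800 = 161.2 N/mm.
Moment M = P × e = 129×10³ × 235 = 30315000 N·mm; bending f_b = M/S = 568.4 N/mm.
f_max = √(f_v² + f_b²) = √(161.2² + 568.4²) = 590.8 N/mm.
r_n/Ω = (1/2.0) × 0.6 × 550 × (0.707 × 12) = 1400 N/mm → adequate.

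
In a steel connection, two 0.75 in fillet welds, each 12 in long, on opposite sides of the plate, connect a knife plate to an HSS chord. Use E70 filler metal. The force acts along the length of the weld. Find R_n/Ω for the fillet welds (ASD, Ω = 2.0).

R_n/Ω ≈ 267 kips

E70XX → F_EXX = 70 ksi.
Effective throat t_e = 0.707 × 0.75 = 0.5302 in.
Total length L = 24 in; A_we = 0.5302 × 24 = 12.73 in².
F_nw = 0.6 F_EXX = 0.6 × 70 = 42 ksi.
R_n = 42 × 12.73 = 534.5 kips; R_n/Ω = 534.5/2.0 = 267.2 kips.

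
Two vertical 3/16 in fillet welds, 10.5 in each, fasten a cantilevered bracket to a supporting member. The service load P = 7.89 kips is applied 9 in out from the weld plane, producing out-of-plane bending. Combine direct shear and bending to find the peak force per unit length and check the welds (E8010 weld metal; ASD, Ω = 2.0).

f_max ≈ 1.97 kip/in; adequate

E80XX → F_EXX = 80 ksi.
L_w = 2 × 10.5 = 21 in; section modulus (unit throat) S = 2 × L²/6 = 36.75 in².
Direct shear f_v = P/L_w = 7.89/21 = 0.3757 kip/in.
Moment M = P × e = 7.89 × 9 = 71.01 kip·in; bending f_b = M/S = 1.932 kip/in.
f_max = √(f_v² + f_b²) = √(0.3757² + 1.932²) = 1.968 kip/in.
r_n/Ω = (1/2.0) × 0.6 × 80 × (0.707 × 0.1875) = 3.181 kip/in → adequate.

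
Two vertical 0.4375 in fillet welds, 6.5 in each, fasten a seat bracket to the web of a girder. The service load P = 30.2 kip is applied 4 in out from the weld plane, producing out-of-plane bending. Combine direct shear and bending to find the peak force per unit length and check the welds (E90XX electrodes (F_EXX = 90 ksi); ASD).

L_w = 2 × 6.5 = 13 in; section modulus (unit throat) S = 2 × L²/6 = 14.08 in².
Direct shear f_v = P/L_w = 30.2/13 = 2.323 kip/in.
Moment M = P × e = 30.2 × 4 = 120.8 kip·in; bending f_b = M/S = 8.578 kip/in.
f_max = √(f_v² + f_b²) = √(2.323² + 8.578²) = 8.887 kip/in.
r_n/Ω = (1/2.0) × 0.6 × 90 × (0.707 × 0.4375) = 8.351 kip/in → NOT adequate.

f_max ≈ 8.89 kip/in; NOT adequate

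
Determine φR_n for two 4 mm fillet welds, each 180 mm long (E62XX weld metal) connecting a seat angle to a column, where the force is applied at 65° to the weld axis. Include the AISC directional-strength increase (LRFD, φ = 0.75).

φR_n ≈ 407 kN

E62XX → F_EXX = 620 MPa.
t_e = 0.707 × 4 = 2.828 mm; A_we = 2.828 × 360 = 1018 mm².
Directional factor: 1.0 + 0.5 sin^1.5(65°) = 1.431.
F_nw = 0.6 × 620 × 1.431 = 532.5 MPa.
φR_n = 0.75 × 532.5 × 1018 × 10⁻³ = 406.6 kN.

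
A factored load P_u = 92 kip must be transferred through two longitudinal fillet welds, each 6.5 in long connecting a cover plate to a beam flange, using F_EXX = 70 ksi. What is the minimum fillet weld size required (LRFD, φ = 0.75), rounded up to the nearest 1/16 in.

w = 3/8 in

Total weld length L = 13 in.
Required throat t_e = P_u / (φ × 0.6 F_EXX × L) = 92 / (0.75 × 0.6 × 70 × 13) = 0.2247 in.
Required leg w = t_e / 0.707 = 0.3178 in → use 3/8 in.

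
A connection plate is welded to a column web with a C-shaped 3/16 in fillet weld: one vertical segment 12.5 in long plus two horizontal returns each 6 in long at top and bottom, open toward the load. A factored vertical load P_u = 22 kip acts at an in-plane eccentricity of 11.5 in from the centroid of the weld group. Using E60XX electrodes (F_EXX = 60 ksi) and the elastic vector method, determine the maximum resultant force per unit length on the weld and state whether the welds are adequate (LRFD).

f_max ≈ 3.31 kip/in; adequate

Total weld length L_w = 24.5 in. Treat welds as unit-width lines.
Centroid: x̄ = 2×6×3 / 24.5 = 1.469 in from the vertical weld.
Polar moment about centroid: J = I_x + I_y = [12.5³/12 + 2×6×6.25²] + [12.5×1.469² + 2(6³/12 + 6×1.531²)] = 722.6 in³.
Direct shear f_v = P/L_w = 22 / 24.5 = 0.898 kip/in (vertical).
Torsion M = P·e = 22 × 11.5 = 253 kip·in.
Critical point at (x, y) = (4.531, 6.25) from centroid. f_tx = M·y/J = 2.188 kip/in; f_ty = M·x/J = 1.586 kip/in.
Resultant f_max = √[f_tx² + (f_v + f_ty)²] = √[2.188² + (0.898 + 1.586)²] = 3.311 kip/in.
Capacity per unit length: φr_n = 0.75 × 0.6 × 60 × (0.707 × 0.1875) = 3.579 kip/in.
3.311 ≤ 3.579 → adequate.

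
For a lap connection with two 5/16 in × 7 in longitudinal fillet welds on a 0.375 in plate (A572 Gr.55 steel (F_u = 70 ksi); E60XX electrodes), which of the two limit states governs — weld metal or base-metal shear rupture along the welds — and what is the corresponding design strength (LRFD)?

φR_n ≈ 83.5 kip (weld metal governs)

E60XX → F_EXX = 60 ksi.
t_e = 0.707 × 0.3125 = 0.2209 in; L = 14 in.
Weld metal: φR_n = 0.75 × 0.6 × 60 × 0.2209 × 14 = 83.51 kip.
Base metal (shear rupture): φR_n = 0.75 × 0.6 × 70 × 0.375 × 14 = 165.4 kip.
Governing: weld metal.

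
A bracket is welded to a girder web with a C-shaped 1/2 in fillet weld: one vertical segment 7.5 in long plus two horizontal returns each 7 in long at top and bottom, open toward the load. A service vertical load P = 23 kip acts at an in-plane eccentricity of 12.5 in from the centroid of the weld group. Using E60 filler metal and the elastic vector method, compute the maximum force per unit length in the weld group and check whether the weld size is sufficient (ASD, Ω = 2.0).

E60XX → F_EXX = 60 ksi.
Total weld length L_w = 21.5 in. Treat welds as unit-width lines.
Centroid: x̄ = 2×7×3.5 / 21.5 = 2.279 in from the vertical weld.
Polar moment about centroid: J = I_x + I_y = [7.5³/12 + 2×7×3.75²] + [7.5×2.279² + 2(7³/12 + 7×1.221²)] = 349 in³.
Direct shear f_v = P/L_w = 23 / 21.5 = 1.07 kip/in (vertical).
Torsion M = P·e = 23 × 12.5 = 287.5 kip·in.
Critical point at (x, y) = (4.721, 3.75) from centroid. f_tx = M·y/J = 3.089 kip/in; f_ty = M·x/J = 3.889 kip/in.
Resultant f_max = √[f_tx² + (f_v + f_ty)²] = √[3.089² + (1.07 + 3.889)²] = 5.842 kip/in.
Capacity per unit length: r_n/Ω = (1/2.0) × 0.6 × 60 × (0.707 × 0.5) = 6.363 kip/in.
5.842 ≤ 6.363 → adequate.

f_max ≈ 5.84 kip/in; adequate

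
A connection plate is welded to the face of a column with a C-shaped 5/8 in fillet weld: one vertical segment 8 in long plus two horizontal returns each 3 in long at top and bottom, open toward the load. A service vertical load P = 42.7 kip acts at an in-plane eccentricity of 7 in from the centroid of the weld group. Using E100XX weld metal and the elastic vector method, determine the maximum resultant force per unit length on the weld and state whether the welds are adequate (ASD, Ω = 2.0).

f_max ≈ 11.1 kip/in; adequate

E100XX → F_EXX = 100 ksi.
Total weld length L_w = 14 in. Treat welds as unit-width lines.
Centroid: x̄ = 2×3×1.5 / 14 = 0.6429 in from the vertical weld.
Polar moment about centroid: J = I_x + I_y = [8³/12 + 2×3×4²] + [8×0.6429² + 2(3³/12 + 3×0.8571²)] = 150.9 in³.
Direct shear f_v = P/L_w = 42.7 / 14 = 3.05 kip/in (vertical).
Torsion M = P·e = 42.7 × 7 = 298.9 kip·in.
Critical point at (x, y) = (2.357, 4) from centroid. f_tx = M·y/J = 7.924 kip/in; f_ty = M·x/J = 4.67 kip/in.
Resultant f_max = √[f_tx² + (f_v + f_ty)²] = √[7.924² + (3.05 + 4.67)²] = 11.06 kip/in.
Capacity per unit length: r_n/Ω = (1/2.0) × 0.6 × 100 × (0.707 × 0.625) = 13.26 kip/in.
11.06 ≤ 13.26 → adequate.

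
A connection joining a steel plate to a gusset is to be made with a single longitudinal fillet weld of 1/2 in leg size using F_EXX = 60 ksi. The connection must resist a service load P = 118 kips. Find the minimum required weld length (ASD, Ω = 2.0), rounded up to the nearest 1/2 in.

L = 19 in

Throat t_e = 0.707 × 0.5 = 0.3535 in.
r_n/Ω = (0.6 × 60 × 0.3535) / 2.0 = 6.363 kip/in.
L_req = P / (r_n/Ω) = 118 / 6.363 = 18.54 in total.
Round up → use L = 19 in.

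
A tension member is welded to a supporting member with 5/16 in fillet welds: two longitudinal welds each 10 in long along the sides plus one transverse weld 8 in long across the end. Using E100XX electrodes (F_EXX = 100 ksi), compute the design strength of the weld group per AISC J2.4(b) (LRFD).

t_e = 0.707 × 0.3125 = 0.2209 in.
R_nwl = 0.6 × 100 × 0.2209 × 20 = 265.1 kip (longitudinal, 2 welds).
R_nwt = 0.6 × 100 × 0.2209 × 8 = 106 kip (transverse, base value).
(i) R_nwl + R_nwt = 371.2 kip; (ii) 0.85 R_nwl + 1.5 R_nwt = 384.4 kip.
R_n = max = 384.4 kip [governs: (ii)]; φR_n = 288.3 kip.

φR_n ≈ 288 kip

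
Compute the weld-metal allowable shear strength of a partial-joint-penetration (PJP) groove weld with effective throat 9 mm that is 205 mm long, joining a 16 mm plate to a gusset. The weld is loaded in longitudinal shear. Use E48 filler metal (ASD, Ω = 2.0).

R_n/Ω ≈ 266 kN

E48XX → F_EXX = 480 MPa.
Effective throat (given) t_e = 9 mm.
A_we = 9 × 205 = 1845 mm².
F_nw = 0.6 F_EXX = 288 MPa.
R_n/Ω = (288 × 1845) / 2.0 × 10⁻³ = 265.7 kN.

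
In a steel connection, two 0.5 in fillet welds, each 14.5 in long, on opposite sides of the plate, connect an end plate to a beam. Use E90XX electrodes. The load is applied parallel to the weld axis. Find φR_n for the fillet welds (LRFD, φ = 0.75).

φR_n ≈ 415 kips

E90XX → F_EXX = 90 ksi.
Effective throat t_e = 0.707 × 0.5 = 0.3535 in.
Total length L = 29 in; A_we = 0.3535 × 29 = 10.25 in².
F_nw = 0.6 F_EXX = 0.6 × 90 = 54 ksi.
φR_n = 0.75 × 54 × 10.25 = 415.2 kips.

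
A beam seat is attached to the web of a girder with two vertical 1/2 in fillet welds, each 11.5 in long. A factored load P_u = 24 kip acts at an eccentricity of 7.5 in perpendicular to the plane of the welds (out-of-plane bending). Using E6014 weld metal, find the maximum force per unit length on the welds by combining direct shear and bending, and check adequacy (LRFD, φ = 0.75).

f_max ≈ 4.21 kip/in; adequate

E60XX → F_EXX = 60 ksi.
L_w = 2 × 11.5 = 23 in; section modulus (unit throat) S = 2 × L²/6 = 44.08 in².
Direct shear f_v = P/L_w = 24/23 = 1.043 kip/in.
Moment M = P × e = 24 × 7.5 = 180 kip·in; bending f_b = M/S = 4.083 kip/in.
f_max = √(f_v² + f_b²) = √(1.043² + 4.083²) = 4.214 kip/in.
φr_n = 0.75 × 0.6 × 60 × (0.707 × 0.5) = 9.544 kip/in → adequate.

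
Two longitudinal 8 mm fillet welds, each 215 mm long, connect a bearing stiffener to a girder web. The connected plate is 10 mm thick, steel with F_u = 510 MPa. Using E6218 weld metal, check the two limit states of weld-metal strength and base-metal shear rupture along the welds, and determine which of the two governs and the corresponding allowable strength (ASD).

R_n/Ω ≈ 452 kN (weld metal governs)

E62XX → F_EXX = 620 MPa.
t_e = 0.707 × 8 = 5.656 mm; L = 430 mm.
Weld metal: R_n/Ω = (1/2.0) × 0.6 × 620 × 5.656 × 430 × 10⁻³ = 452.4 kN.
Base metal (shear rupture): R_n/Ω = (1/2.0) × 0.6 × 510 × 10 × 430 × 10⁻³ = 657.9 kN.
Governing: weld metal.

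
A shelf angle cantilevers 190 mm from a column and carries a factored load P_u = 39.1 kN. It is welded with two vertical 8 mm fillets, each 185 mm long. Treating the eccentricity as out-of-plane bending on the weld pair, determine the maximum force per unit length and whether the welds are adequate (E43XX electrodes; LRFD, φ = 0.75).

f_max ≈ 660 N/mm; adequate

E43XX → F_EXX = 430 MPa.
L_w = 2 × 185 = 370 mm; section modulus (unit throat) S = 2 × L²/6 = 11410 mm².
Direct shear f_v = P/L_w = 39.1×10³/370 = 105.7 N/mm.
Moment M = P × e = 39.1×10³ × 190 = 7429000 N·mm; bending f_b = M/S = 651.2 N/mm.
f_max = √(f_v² + f_b²) = √(105.7² + 651.2²) = 659.7 N/mm.
φr_n = 0.75 × 0.6 × 430 × (0.707 × 8) = 1094 N/mm → adequate.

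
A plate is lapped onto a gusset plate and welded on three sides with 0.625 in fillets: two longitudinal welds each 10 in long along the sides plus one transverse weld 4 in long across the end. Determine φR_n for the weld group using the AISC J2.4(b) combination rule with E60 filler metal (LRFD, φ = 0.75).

E60XX → F_EXX = 60 ksi.
t_e = 0.707 × 0.625 = 0.4419 in.
R_nwl = 0.6 × 60 × 0.4419 × 20 = 318.1 kips (longitudinal, 2 welds).
R_nwt = 0.6 × 60 × 0.4419 × 4 = 63.63 kips (transverse, base value).
(i) R_nwl + R_nwt = 381.8 kips; (ii) 0.85 R_nwl + 1.5 R_nwt = 365.9 kips.
R_n = max = 381.8 kips [governs: (i)]; φR_n = 286.3 kips.

φR_n ≈ 286 kips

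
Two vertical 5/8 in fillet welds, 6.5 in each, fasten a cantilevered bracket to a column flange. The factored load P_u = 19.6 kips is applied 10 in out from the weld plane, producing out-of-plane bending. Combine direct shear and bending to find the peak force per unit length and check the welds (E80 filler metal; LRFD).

f_max ≈ 14 kip/in; adequate

E80XX → F_EXX = 80 ksi.
L_w = 2 × 6.5 = 13 in; section modulus (unit throat) S = 2 × L²/6 = 14.08 in².
Direct shear f_v = P/L_w = 19.6/13 = 1.508 kip/in.
Moment M = P × e = 19.6 × 10 = 196 kip·in; bending f_b = M/S = 13.92 kip/in.
f_max = √(f_v² + f_b²) = √(1.508² + 13.92²) = 14 kip/in.
φr_n = 0.75 × 0.6 × 80 × (0.707 × 0.625) = 15.91 kip/in → adequate.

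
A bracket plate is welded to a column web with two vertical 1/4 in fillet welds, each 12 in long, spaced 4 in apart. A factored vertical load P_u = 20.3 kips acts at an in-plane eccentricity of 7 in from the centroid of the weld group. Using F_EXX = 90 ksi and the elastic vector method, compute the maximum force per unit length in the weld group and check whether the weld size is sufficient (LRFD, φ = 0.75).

Total weld length L_w = 24 in. Treat welds as unit-width lines.
Polar moment about centroid: J = 2[d³/12 + d(b/2)²] = 2[12³/12 + 12×2²] = 384 in³.
Direct shear f_v = P/L_w = 20.3 / 24 = 0.8458 kip/in (vertical).
Torsion M = P·e = 20.3 × 7 = 142.1 kip·in.
Critical point at (x, y) = (2, 6) from centroid. f_tx = M·y/J = 2.22 kip/in; f_ty = M·x/J = 0.7401 kip/in.
Resultant f_max = √[f_tx² + (f_v + f_ty)²] = √[2.22² + (0.8458 + 0.7401)²] = 2.729 kip/in.
Capacity per unit length: φr_n = 0.75 × 0.6 × 90 × (0.707 × 0.25) = 7.158 kip/in.
2.729 ≤ 7.158 → adequate.

f_max ≈ 2.73 kip/in; adequate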